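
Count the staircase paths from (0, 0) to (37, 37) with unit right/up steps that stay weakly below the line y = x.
C_37 = 45950804324621742364

These NE paths below the diagonal are counted by the Catalan number C_n = (1/(n + 1)) · C(2n, n). For n = 37: C_37 = (1/38) · C(74, 37) = 1746130564335626209832/38 = 45950804324621742364.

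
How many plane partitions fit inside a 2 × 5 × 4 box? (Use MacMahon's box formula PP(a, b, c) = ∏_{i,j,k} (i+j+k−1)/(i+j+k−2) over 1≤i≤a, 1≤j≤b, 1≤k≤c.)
PP(2, 5, 4) = 5292

Evaluate the triple product over i = 1..2, j = 1..5, k = 1..4. The factors are (2/1) · (3/2) · (4/3) · (5/4) · (3/2) · (4/3) · (5/4) · (6/5) · … (40 factors total). The numerators and denominators telescope so the product is an integer; carrying out the multiplication exactly gives PP(2, 5, 4) = 5292.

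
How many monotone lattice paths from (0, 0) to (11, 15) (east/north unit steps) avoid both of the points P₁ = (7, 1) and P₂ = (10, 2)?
Number of paths = 7701204

Inclusion–exclusion. Total paths: C(26, 11) = 7726160. Through P₁: C(8, 7)·C(18, 4) = 24480. Through P₂: C(12, 10)·C(14, 1) = 924. Since P₁ is strictly southwest of P₂, a monotone path through both must visit P₁ then P₂; paths through both = C(8, 7)·C(4, 3)·C(14, 1) = 448. Avoid both = 7726160 − 24480 − 924 + 448 = 7701204.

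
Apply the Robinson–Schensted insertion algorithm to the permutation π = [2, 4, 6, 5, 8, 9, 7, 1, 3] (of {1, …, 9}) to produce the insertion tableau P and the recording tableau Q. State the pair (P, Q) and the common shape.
P = [1, 3, 5, 7, 9] / [2, 4] / [6, 8];  Q = [1, 2, 3, 5, 6] / [4, 7] / [8, 9];  common shape = (5, 2, 2)

Row-insert the values π_1, π_2, … into P one at a time, bumping the leftmost entry strictly greater than the inserted value down to the next row. The recording tableau Q records, in position (i, j), the step at which that cell was added to P.
  Insert 2 (step 1): P = [2];  Q = [1]
  Insert 4 (step 2): P = [2, 4];  Q = [1, 2]
  Insert 6 (step 3): P = [2, 4, 6];  Q = [1, 2, 3]
  Insert 5 (step 4): P = [2, 4, 5] / [6];  Q = [1, 2, 3] / [4]
  Insert 8 (step 5): P = [2, 4, 5, 8] / [6];  Q = [1, 2, 3, 5] / [4]
  Insert 9 (step 6): P = [2, 4, 5, 8, 9] / [6];  Q = [1, 2, 3, 5, 6] / [4]
  Insert 7 (step 7): P = [2, 4, 5, 7, 9] / [6, 8];  Q = [1, 2, 3, 5, 6] / [4, 7]
  Insert 1 (step 8): P = [1, 4, 5, 7, 9] / [2, 8] / [6];  Q = [1, 2, 3, 5, 6] / [4, 7] / [8]
  Insert 3 (step 9): P = [1, 3, 5, 7, 9] / [2, 4] / [6, 8];  Q = [1, 2, 3, 5, 6] / [4, 7] / [8, 9]
Final shape: (5, 2, 2).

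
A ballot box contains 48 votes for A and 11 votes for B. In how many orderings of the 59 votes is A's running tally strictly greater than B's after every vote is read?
Strict-lead orderings = 175512804285

Total orderings of the 59 votes with 48 for A: C(59, 48) = 279871768995. By the Bertrand ballot formula (Cycle Lemma / reflection principle), the number of orderings in which A is strictly ahead of B throughout is (p − q)/(p + q) · C(p + q, p) = (48 − 11)/(48 + 11) · 279871768995 = 175512804285.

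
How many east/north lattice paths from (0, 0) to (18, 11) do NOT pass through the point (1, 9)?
Number of paths = 34595580

Total paths from (0, 0) to (18, 11): C(29, 18) = 34597290. Paths through (1, 9): (paths (0, 0) → (1, 9)) × (paths (1, 9) → (18, 11)) = C(10, 1) · C(19, 17) = 10 · 171 = 1710. Avoidance count = 34597290 − 1710 = 34595580.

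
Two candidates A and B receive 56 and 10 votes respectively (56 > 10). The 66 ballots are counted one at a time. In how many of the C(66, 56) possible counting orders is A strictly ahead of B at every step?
Strict-lead orderings = 147047049448

Total orderings of the 66 votes with 56 for A: C(66, 56) = 210980549208. By the Bertrand ballot formula (Cycle Lemma / reflection principle), the number of orderings in which A is strictly ahead of B throughout is (p − q)/(p + q) · C(p + q, p) = (56 − 10)/(56 + 10) · 210980549208 = 147047049448.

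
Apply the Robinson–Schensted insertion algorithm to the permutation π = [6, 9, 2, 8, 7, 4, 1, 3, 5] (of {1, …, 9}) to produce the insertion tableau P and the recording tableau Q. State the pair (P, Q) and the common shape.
P = [1, 3, 5] / [2, 4] / [6, 7] / [8] / [9];  Q = [1, 2, 9] / [3, 4] / [5, 8] / [6] / [7];  common shape = (3, 2, 2, 1, 1)

Row-insert the values π_1, π_2, … into P one at a time, bumping the leftmost entry strictly greater than the inserted value down to the next row. The recording tableau Q records, in position (i, j), the step at which that cell was added to P.
  Insert 6 (step 1): P = [6];  Q = [1]
  Insert 9 (step 2): P = [6, 9];  Q = [1, 2]
  Insert 2 (step 3): P = [2, 9] / [6];  Q = [1, 2] / [3]
  Insert 8 (step 4): P = [2, 8] / [6, 9];  Q = [1, 2] / [3, 4]
  Insert 7 (step 5): P = [2, 7] / [6, 8] / [9];  Q = [1, 2] / [3, 4] / [5]
  Insert 4 (step 6): P = [2, 4] / [6, 7] / [8] / [9];  Q = [1, 2] / [3, 4] / [5] / [6]
  Insert 1 (step 7): P = [1, 4] / [2, 7] / [6] / [8] / [9];  Q = [1, 2] / [3, 4] / [5] / [6] / [7]
  Insert 3 (step 8): P = [1, 3] / [2, 4] / [6, 7] / [8] / [9];  Q = [1, 2] / [3, 4] / [5, 8] / [6] / [7]
  Insert 5 (step 9): P = [1, 3, 5] / [2, 4] / [6, 7] / [8] / [9];  Q = [1, 2, 9] / [3, 4] / [5, 8] / [6] / [7]
Final shape: (3, 2, 2, 1, 1).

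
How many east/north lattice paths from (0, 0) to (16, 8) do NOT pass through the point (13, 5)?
Number of paths = 564111

Total paths from (0, 0) to (16, 8): C(24, 16) = 735471. Paths through (13, 5): (paths (0, 0) → (13, 5)) × (paths (13, 5) → (16, 8)) = C(18, 13) · C(6, 3) = 8568 · 20 = 171360. Avoidance count = 735471 − 171360 = 564111.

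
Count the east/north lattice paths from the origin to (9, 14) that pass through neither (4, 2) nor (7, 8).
Number of paths = 579470

Inclusion–exclusion. Total paths: C(23, 9) = 817190. Through P₁: C(6, 4)·C(17, 5) = 92820. Through P₂: C(15, 7)·C(8, 2) = 180180. Since P₁ is strictly southwest of P₂, a monotone path through both must visit P₁ then P₂; paths through both = C(6, 4)·C(9, 3)·C(8, 2) = 35280. Avoid both = 817190 − 92820 − 180180 + 35280 = 579470.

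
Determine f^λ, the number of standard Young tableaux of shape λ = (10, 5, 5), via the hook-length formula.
# SYT of shape (10, 5, 5) = 2469012

Hook-length formula: f^λ = n! / Π hook(c), product over all cells c of the Young diagram. For λ = (10, 5, 5), n = 20 boxes. Hook lengths by row (left-to-right, top-to-bottom): [12, 11, 10, 9, 8, 5, 4, 3, 2, 1]; [6, 5, 4, 3, 2]; [5, 4, 3, 2, 1]. Product of hooks = 985374720000. So f^λ = 20! / 985374720000 = 2432902008176640000 / 985374720000 = 2469012.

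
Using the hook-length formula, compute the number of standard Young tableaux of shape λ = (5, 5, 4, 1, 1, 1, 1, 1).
# SYT of shape (5, 5, 4, 1, 1, 1, 1, 1) = 9876048

Hook-length formula: f^λ = n! / Π hook(c), product over all cells c of the Young diagram. For λ = (5, 5, 4, 1, 1, 1, 1, 1), n = 19 boxes. Hook lengths by row (left-to-right, top-to-bottom): [12, 6, 5, 4, 2]; [11, 5, 4, 3, 1]; [9, 3, 2, 1]; [5]; [4]; [3]; [2]; [1]. Product of hooks = 12317184000. So f^λ = 19! / 12317184000 = 121645100408832000 / 12317184000 = 9876048.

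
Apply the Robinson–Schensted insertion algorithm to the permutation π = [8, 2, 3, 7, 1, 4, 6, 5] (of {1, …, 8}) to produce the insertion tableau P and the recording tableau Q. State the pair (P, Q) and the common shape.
P = [1, 3, 4, 5] / [2, 6] / [7] / [8];  Q = [1, 3, 4, 7] / [2, 6] / [5] / [8];  common shape = (4, 2, 1, 1)

Row-insert the values π_1, π_2, … into P one at a time, bumping the leftmost entry strictly greater than the inserted value down to the next row. The recording tableau Q records, in position (i, j), the step at which that cell was added to P.
  Insert 8 (step 1): P = [8];  Q = [1]
  Insert 2 (step 2): P = [2] / [8];  Q = [1] / [2]
  Insert 3 (step 3): P = [2, 3] / [8];  Q = [1, 3] / [2]
  Insert 7 (step 4): P = [2, 3, 7] / [8];  Q = [1, 3, 4] / [2]
  Insert 1 (step 5): P = [1, 3, 7] / [2] / [8];  Q = [1, 3, 4] / [2] / [5]
  Insert 4 (step 6): P = [1, 3, 4] / [2, 7] / [8];  Q = [1, 3, 4] / [2, 6] / [5]
  Insert 6 (step 7): P = [1, 3, 4, 6] / [2, 7] / [8];  Q = [1, 3, 4, 7] / [2, 6] / [5]
  Insert 5 (step 8): P = [1, 3, 4, 5] / [2, 6] / [7] / [8];  Q = [1, 3, 4, 7] / [2, 6] / [5] / [8]
Final shape: (4, 2, 1, 1).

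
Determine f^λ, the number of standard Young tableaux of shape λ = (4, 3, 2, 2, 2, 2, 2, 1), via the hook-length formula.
# SYT of shape (4, 3, 2, 2, 2, 2, 2, 1) = 1131520

Hook-length formula: f^λ = n! / Π hook(c), product over all cells c of the Young diagram. For λ = (4, 3, 2, 2, 2, 2, 2, 1), n = 18 boxes. Hook lengths by row (left-to-right, top-to-bottom): [11, 9, 3, 1]; [9, 7, 1]; [7, 5]; [6, 4]; [5, 3]; [4, 2]; [3, 1]; [1]. Product of hooks = 5658206400. So f^λ = 18! / 5658206400 = 6402373705728000 / 5658206400 = 1131520.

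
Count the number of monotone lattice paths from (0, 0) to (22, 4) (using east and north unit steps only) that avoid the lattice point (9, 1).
Number of paths = 9350

Total paths from (0, 0) to (22, 4): C(26, 22) = 14950. Paths through (9, 1): (paths (0, 0) → (9, 1)) × (paths (9, 1) → (22, 4)) = C(10, 9) · C(16, 13) = 10 · 560 = 5600. Avoidance count = 14950 − 5600 = 9350.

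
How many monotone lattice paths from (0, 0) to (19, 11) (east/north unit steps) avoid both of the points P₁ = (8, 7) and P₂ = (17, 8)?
Number of paths = 35671275

Inclusion–exclusion. Total paths: C(30, 19) = 54627300. Through P₁: C(15, 8)·C(15, 11) = 8783775. Through P₂: C(25, 17)·C(5, 2) = 10815750. Since P₁ is strictly southwest of P₂, a monotone path through both must visit P₁ then P₂; paths through both = C(15, 8)·C(10, 9)·C(5, 2) = 643500. Avoid both = 54627300 − 8783775 − 10815750 + 643500 = 35671275.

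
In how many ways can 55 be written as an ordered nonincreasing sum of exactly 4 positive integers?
p(55, 4 parts) = 1215

Partitions of n into exactly k parts are in bijection with partitions of n − k into at most k parts (subtract 1 from each part). So p(55, exactly 4) = p(51, parts ≤ 4). Computing via the recurrence p(m, j) = p(m, j−1) + p(m−j, j) gives 1215.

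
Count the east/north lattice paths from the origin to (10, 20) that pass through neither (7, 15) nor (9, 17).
Number of paths = 12089407

Inclusion–exclusion. Total paths: C(30, 10) = 30045015. Through P₁: C(22, 7)·C(8, 3) = 9550464. Through P₂: C(26, 9)·C(4, 1) = 12498200. Since P₁ is strictly southwest of P₂, a monotone path through both must visit P₁ then P₂; paths through both = C(22, 7)·C(4, 2)·C(4, 1) = 4093056. Avoid both = 30045015 − 9550464 − 12498200 + 4093056 = 12089407.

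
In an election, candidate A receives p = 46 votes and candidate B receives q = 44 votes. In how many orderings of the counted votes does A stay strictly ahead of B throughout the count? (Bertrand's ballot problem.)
Strict-lead orderings = 2257117854077248073253720

Total orderings of the 90 votes with 46 for A: C(90, 46) = 101570303433476163296417400. By the Bertrand ballot formula (Cycle Lemma / reflection principle), the number of orderings in which A is strictly ahead of B throughout is (p − q)/(p + q) · C(p + q, p) = (46 − 44)/(46 + 44) · 101570303433476163296417400 = 2257117854077248073253720.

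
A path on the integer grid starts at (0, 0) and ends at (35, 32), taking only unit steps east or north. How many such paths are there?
Number of paths = 13413576695470557606

A monotone lattice path from (0, 0) to (35, 32) consists of 35 east steps and 32 north steps in some order, so it is determined by which 35 of the 67 steps are east. The count is C(67, 35) = 13413576695470557606.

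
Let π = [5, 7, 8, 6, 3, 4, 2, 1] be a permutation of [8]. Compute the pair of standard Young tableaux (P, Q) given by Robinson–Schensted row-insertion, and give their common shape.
P = [1, 4, 8] / [2, 6] / [3] / [5] / [7];  Q = [1, 2, 3] / [4, 6] / [5] / [7] / [8];  common shape = (3, 2, 1, 1, 1)

Row-insert the values π_1, π_2, … into P one at a time, bumping the leftmost entry strictly greater than the inserted value down to the next row. The recording tableau Q records, in position (i, j), the step at which that cell was added to P.
  Insert 5 (step 1): P = [5];  Q = [1]
  Insert 7 (step 2): P = [5, 7];  Q = [1, 2]
  Insert 8 (step 3): P = [5, 7, 8];  Q = [1, 2, 3]
  Insert 6 (step 4): P = [5, 6, 8] / [7];  Q = [1, 2, 3] / [4]
  Insert 3 (step 5): P = [3, 6, 8] / [5] / [7];  Q = [1, 2, 3] / [4] / [5]
  Insert 4 (step 6): P = [3, 4, 8] / [5, 6] / [7];  Q = [1, 2, 3] / [4, 6] / [5]
  Insert 2 (step 7): P = [2, 4, 8] / [3, 6] / [5] / [7];  Q = [1, 2, 3] / [4, 6] / [5] / [7]
  Insert 1 (step 8): P = [1, 4, 8] / [2, 6] / [3] / [5] / [7];  Q = [1, 2, 3] / [4, 6] / [5] / [7] / [8]
Final shape: (3, 2, 1, 1, 1).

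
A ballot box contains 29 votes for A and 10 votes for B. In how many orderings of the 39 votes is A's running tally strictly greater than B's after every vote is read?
Strict-lead orderings = 309722116

Total orderings of the 39 votes with 29 for A: C(39, 29) = 635745396. By the Bertrand ballot formula (Cycle Lemma / reflection principle), the number of orderings in which A is strictly ahead of B throughout is (p − q)/(p + q) · C(p + q, p) = (29 − 10)/(29 + 10) · 635745396 = 309722116.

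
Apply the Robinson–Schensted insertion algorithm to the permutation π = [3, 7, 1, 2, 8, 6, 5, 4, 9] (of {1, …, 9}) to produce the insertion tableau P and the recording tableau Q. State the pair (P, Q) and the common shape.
P = [1, 2, 4, 9] / [3, 5, 8] / [6] / [7];  Q = [1, 2, 5, 9] / [3, 4, 6] / [7] / [8];  common shape = (4, 3, 1, 1)

Row-insert the values π_1, π_2, … into P one at a time, bumping the leftmost entry strictly greater than the inserted value down to the next row. The recording tableau Q records, in position (i, j), the step at which that cell was added to P.
  Insert 3 (step 1): P = [3];  Q = [1]
  Insert 7 (step 2): P = [3, 7];  Q = [1, 2]
  Insert 1 (step 3): P = [1, 7] / [3];  Q = [1, 2] / [3]
  Insert 2 (step 4): P = [1, 2] / [3, 7];  Q = [1, 2] / [3, 4]
  Insert 8 (step 5): P = [1, 2, 8] / [3, 7];  Q = [1, 2, 5] / [3, 4]
  Insert 6 (step 6): P = [1, 2, 6] / [3, 7, 8];  Q = [1, 2, 5] / [3, 4, 6]
  Insert 5 (step 7): P = [1, 2, 5] / [3, 6, 8] / [7];  Q = [1, 2, 5] / [3, 4, 6] / [7]
  Insert 4 (step 8): P = [1, 2, 4] / [3, 5, 8] / [6] / [7];  Q = [1, 2, 5] / [3, 4, 6] / [7] / [8]
  Insert 9 (step 9): P = [1, 2, 4, 9] / [3, 5, 8] / [6] / [7];  Q = [1, 2, 5, 9] / [3, 4, 6] / [7] / [8]
Final shape: (4, 3, 1, 1).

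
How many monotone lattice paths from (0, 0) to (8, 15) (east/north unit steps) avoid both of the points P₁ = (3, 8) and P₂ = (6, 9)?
Number of paths = 237974

Inclusion–exclusion. Total paths: C(23, 8) = 490314. Through P₁: C(11, 3)·C(12, 5) = 130680. Through P₂: C(15, 6)·C(8, 2) = 140140. Since P₁ is strictly southwest of P₂, a monotone path through both must visit P₁ then P₂; paths through both = C(11, 3)·C(4, 3)·C(8, 2) = 18480. Avoid both = 490314 − 130680 − 140140 + 18480 = 237974.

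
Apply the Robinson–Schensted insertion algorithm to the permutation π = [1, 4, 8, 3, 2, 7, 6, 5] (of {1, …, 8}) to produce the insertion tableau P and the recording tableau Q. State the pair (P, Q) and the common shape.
P = [1, 2, 5] / [3, 6] / [4, 7] / [8];  Q = [1, 2, 3] / [4, 6] / [5, 7] / [8];  common shape = (3, 2, 2, 1)

Row-insert the values π_1, π_2, … into P one at a time, bumping the leftmost entry strictly greater than the inserted value down to the next row. The recording tableau Q records, in position (i, j), the step at which that cell was added to P.
  Insert 1 (step 1): P = [1];  Q = [1]
  Insert 4 (step 2): P = [1, 4];  Q = [1, 2]
  Insert 8 (step 3): P = [1, 4, 8];  Q = [1, 2, 3]
  Insert 3 (step 4): P = [1, 3, 8] / [4];  Q = [1, 2, 3] / [4]
  Insert 2 (step 5): P = [1, 2, 8] / [3] / [4];  Q = [1, 2, 3] / [4] / [5]
  Insert 7 (step 6): P = [1, 2, 7] / [3, 8] / [4];  Q = [1, 2, 3] / [4, 6] / [5]
  Insert 6 (step 7): P = [1, 2, 6] / [3, 7] / [4, 8];  Q = [1, 2, 3] / [4, 6] / [5, 7]
  Insert 5 (step 8): P = [1, 2, 5] / [3, 6] / [4, 7] / [8];  Q = [1, 2, 3] / [4, 6] / [5, 7] / [8]
Final shape: (3, 2, 2, 1).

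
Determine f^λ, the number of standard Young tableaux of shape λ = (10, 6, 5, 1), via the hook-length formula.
# SYT of shape (10, 6, 5, 1) = 182801850

Hook-length formula: f^λ = n! / Π hook(c), product over all cells c of the Young diagram. For λ = (10, 6, 5, 1), n = 22 boxes. Hook lengths by row (left-to-right, top-to-bottom): [13, 11, 10, 9, 8, 6, 4, 3, 2, 1]; [8, 6, 5, 4, 3, 1]; [6, 4, 3, 2, 1]; [1]. Product of hooks = 6148738252800. So f^λ = 22! / 6148738252800 = 1124000727777607680000 / 6148738252800 = 182801850.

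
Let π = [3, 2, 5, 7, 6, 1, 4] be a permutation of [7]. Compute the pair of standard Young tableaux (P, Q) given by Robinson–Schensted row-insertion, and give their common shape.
P = [1, 4, 6] / [2, 5] / [3, 7];  Q = [1, 3, 4] / [2, 5] / [6, 7];  common shape = (3, 2, 2)

Row-insert the values π_1, π_2, … into P one at a time, bumping the leftmost entry strictly greater than the inserted value down to the next row. The recording tableau Q records, in position (i, j), the step at which that cell was added to P.
  Insert 3 (step 1): P = [3];  Q = [1]
  Insert 2 (step 2): P = [2] / [3];  Q = [1] / [2]
  Insert 5 (step 3): P = [2, 5] / [3];  Q = [1, 3] / [2]
  Insert 7 (step 4): P = [2, 5, 7] / [3];  Q = [1, 3, 4] / [2]
  Insert 6 (step 5): P = [2, 5, 6] / [3, 7];  Q = [1, 3, 4] / [2, 5]
  Insert 1 (step 6): P = [1, 5, 6] / [2, 7] / [3];  Q = [1, 3, 4] / [2, 5] / [6]
  Insert 4 (step 7): P = [1, 4, 6] / [2, 5] / [3, 7];  Q = [1, 3, 4] / [2, 5] / [6, 7]
Final shape: (3, 2, 2).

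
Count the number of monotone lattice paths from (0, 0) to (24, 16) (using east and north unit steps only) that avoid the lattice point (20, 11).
Number of paths = 52183389960

Total paths from (0, 0) to (24, 16): C(40, 24) = 62852101650. Paths through (20, 11): (paths (0, 0) → (20, 11)) × (paths (20, 11) → (24, 16)) = C(31, 20) · C(9, 4) = 84672315 · 126 = 10668711690. Avoidance count = 62852101650 − 10668711690 = 52183389960.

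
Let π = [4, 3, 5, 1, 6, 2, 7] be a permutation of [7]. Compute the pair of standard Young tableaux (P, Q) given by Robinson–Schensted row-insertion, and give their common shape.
P = [1, 2, 6, 7] / [3, 5] / [4];  Q = [1, 3, 5, 7] / [2, 6] / [4];  common shape = (4, 2, 1)

Row-insert the values π_1, π_2, … into P one at a time, bumping the leftmost entry strictly greater than the inserted value down to the next row. The recording tableau Q records, in position (i, j), the step at which that cell was added to P.
  Insert 4 (step 1): P = [4];  Q = [1]
  Insert 3 (step 2): P = [3] / [4];  Q = [1] / [2]
  Insert 5 (step 3): P = [3, 5] / [4];  Q = [1, 3] / [2]
  Insert 1 (step 4): P = [1, 5] / [3] / [4];  Q = [1, 3] / [2] / [4]
  Insert 6 (step 5): P = [1, 5, 6] / [3] / [4];  Q = [1, 3, 5] / [2] / [4]
  Insert 2 (step 6): P = [1, 2, 6] / [3, 5] / [4];  Q = [1, 3, 5] / [2, 6] / [4]
  Insert 7 (step 7): P = [1, 2, 6, 7] / [3, 5] / [4];  Q = [1, 3, 5, 7] / [2, 6] / [4]
Final shape: (4, 2, 1).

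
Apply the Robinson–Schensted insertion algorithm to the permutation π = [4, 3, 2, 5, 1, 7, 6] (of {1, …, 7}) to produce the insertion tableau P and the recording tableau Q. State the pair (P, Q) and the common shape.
P = [1, 5, 6] / [2, 7] / [3] / [4];  Q = [1, 4, 6] / [2, 7] / [3] / [5];  common shape = (3, 2, 1, 1)

Row-insert the values π_1, π_2, … into P one at a time, bumping the leftmost entry strictly greater than the inserted value down to the next row. The recording tableau Q records, in position (i, j), the step at which that cell was added to P.
  Insert 4 (step 1): P = [4];  Q = [1]
  Insert 3 (step 2): P = [3] / [4];  Q = [1] / [2]
  Insert 2 (step 3): P = [2] / [3] / [4];  Q = [1] / [2] / [3]
  Insert 5 (step 4): P = [2, 5] / [3] / [4];  Q = [1, 4] / [2] / [3]
  Insert 1 (step 5): P = [1, 5] / [2] / [3] / [4];  Q = [1, 4] / [2] / [3] / [5]
  Insert 7 (step 6): P = [1, 5, 7] / [2] / [3] / [4];  Q = [1, 4, 6] / [2] / [3] / [5]
  Insert 6 (step 7): P = [1, 5, 6] / [2, 7] / [3] / [4];  Q = [1, 4, 6] / [2, 7] / [3] / [5]
Final shape: (3, 2, 1, 1).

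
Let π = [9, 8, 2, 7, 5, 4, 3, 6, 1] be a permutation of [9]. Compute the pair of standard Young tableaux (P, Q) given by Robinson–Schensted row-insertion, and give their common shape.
P = [1, 3, 6] / [2] / [4] / [5] / [7] / [8] / [9];  Q = [1, 4, 8] / [2] / [3] / [5] / [6] / [7] / [9];  common shape = (3, 1, 1, 1, 1, 1, 1)

Row-insert the values π_1, π_2, … into P one at a time, bumping the leftmost entry strictly greater than the inserted value down to the next row. The recording tableau Q records, in position (i, j), the step at which that cell was added to P.
  Insert 9 (step 1): P = [9];  Q = [1]
  Insert 8 (step 2): P = [8] / [9];  Q = [1] / [2]
  Insert 2 (step 3): P = [2] / [8] / [9];  Q = [1] / [2] / [3]
  Insert 7 (step 4): P = [2, 7] / [8] / [9];  Q = [1, 4] / [2] / [3]
  Insert 5 (step 5): P = [2, 5] / [7] / [8] / [9];  Q = [1, 4] / [2] / [3] / [5]
  Insert 4 (step 6): P = [2, 4] / [5] / [7] / [8] / [9];  Q = [1, 4] / [2] / [3] / [5] / [6]
  Insert 3 (step 7): P = [2, 3] / [4] / [5] / [7] / [8] / [9];  Q = [1, 4] / [2] / [3] / [5] / [6] / [7]
  Insert 6 (step 8): P = [2, 3, 6] / [4] / [5] / [7] / [8] / [9];  Q = [1, 4, 8] / [2] / [3] / [5] / [6] / [7]
  Insert 1 (step 9): P = [1, 3, 6] / [2] / [4] / [5] / [7] / [8] / [9];  Q = [1, 4, 8] / [2] / [3] / [5] / [6] / [7] / [9]
Final shape: (3, 1, 1, 1, 1, 1, 1).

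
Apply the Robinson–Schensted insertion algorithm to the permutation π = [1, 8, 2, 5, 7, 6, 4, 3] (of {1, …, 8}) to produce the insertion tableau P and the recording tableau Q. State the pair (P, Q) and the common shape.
P = [1, 2, 3, 6] / [4] / [5] / [7] / [8];  Q = [1, 2, 4, 5] / [3] / [6] / [7] / [8];  common shape = (4, 1, 1, 1, 1)

Row-insert the values π_1, π_2, … into P one at a time, bumping the leftmost entry strictly greater than the inserted value down to the next row. The recording tableau Q records, in position (i, j), the step at which that cell was added to P.
  Insert 1 (step 1): P = [1];  Q = [1]
  Insert 8 (step 2): P = [1, 8];  Q = [1, 2]
  Insert 2 (step 3): P = [1, 2] / [8];  Q = [1, 2] / [3]
  Insert 5 (step 4): P = [1, 2, 5] / [8];  Q = [1, 2, 4] / [3]
  Insert 7 (step 5): P = [1, 2, 5, 7] / [8];  Q = [1, 2, 4, 5] / [3]
  Insert 6 (step 6): P = [1, 2, 5, 6] / [7] / [8];  Q = [1, 2, 4, 5] / [3] / [6]
  Insert 4 (step 7): P = [1, 2, 4, 6] / [5] / [7] / [8];  Q = [1, 2, 4, 5] / [3] / [6] / [7]
  Insert 3 (step 8): P = [1, 2, 3, 6] / [4] / [5] / [7] / [8];  Q = [1, 2, 4, 5] / [3] / [6] / [7] / [8]
Final shape: (4, 1, 1, 1, 1).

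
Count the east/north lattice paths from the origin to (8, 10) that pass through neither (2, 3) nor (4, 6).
Number of paths = 18898

Inclusion–exclusion. Total paths: C(18, 8) = 43758. Through P₁: C(5, 2)·C(13, 6) = 17160. Through P₂: C(10, 4)·C(8, 4) = 14700. Since P₁ is strictly southwest of P₂, a monotone path through both must visit P₁ then P₂; paths through both = C(5, 2)·C(5, 2)·C(8, 4) = 7000. Avoid both = 43758 − 17160 − 14700 + 7000 = 18898.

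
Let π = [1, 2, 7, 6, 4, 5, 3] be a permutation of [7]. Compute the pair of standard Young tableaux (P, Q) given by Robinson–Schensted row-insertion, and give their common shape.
P = [1, 2, 3, 5] / [4] / [6] / [7];  Q = [1, 2, 3, 6] / [4] / [5] / [7];  common shape = (4, 1, 1, 1)

Row-insert the values π_1, π_2, … into P one at a time, bumping the leftmost entry strictly greater than the inserted value down to the next row. The recording tableau Q records, in position (i, j), the step at which that cell was added to P.
  Insert 1 (step 1): P = [1];  Q = [1]
  Insert 2 (step 2): P = [1, 2];  Q = [1, 2]
  Insert 7 (step 3): P = [1, 2, 7];  Q = [1, 2, 3]
  Insert 6 (step 4): P = [1, 2, 6] / [7];  Q = [1, 2, 3] / [4]
  Insert 4 (step 5): P = [1, 2, 4] / [6] / [7];  Q = [1, 2, 3] / [4] / [5]
  Insert 5 (step 6): P = [1, 2, 4, 5] / [6] / [7];  Q = [1, 2, 3, 6] / [4] / [5]
  Insert 3 (step 7): P = [1, 2, 3, 5] / [4] / [6] / [7];  Q = [1, 2, 3, 6] / [4] / [5] / [7]
Final shape: (4, 1, 1, 1).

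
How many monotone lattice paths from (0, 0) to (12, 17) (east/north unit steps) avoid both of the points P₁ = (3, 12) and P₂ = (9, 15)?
Number of paths = 38292185

Inclusion–exclusion. Total paths: C(29, 12) = 51895935. Through P₁: C(15, 3)·C(14, 9) = 910910. Through P₂: C(24, 9)·C(5, 3) = 13075040. Since P₁ is strictly southwest of P₂, a monotone path through both must visit P₁ then P₂; paths through both = C(15, 3)·C(9, 6)·C(5, 3) = 382200. Avoid both = 51895935 − 910910 − 13075040 + 382200 = 38292185.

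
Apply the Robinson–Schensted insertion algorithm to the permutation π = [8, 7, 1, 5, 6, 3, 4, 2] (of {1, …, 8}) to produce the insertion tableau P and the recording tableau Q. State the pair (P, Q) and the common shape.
P = [1, 2, 4] / [3, 6] / [5] / [7] / [8];  Q = [1, 4, 5] / [2, 7] / [3] / [6] / [8];  common shape = (3, 2, 1, 1, 1)

Row-insert the values π_1, π_2, … into P one at a time, bumping the leftmost entry strictly greater than the inserted value down to the next row. The recording tableau Q records, in position (i, j), the step at which that cell was added to P.
  Insert 8 (step 1): P = [8];  Q = [1]
  Insert 7 (step 2): P = [7] / [8];  Q = [1] / [2]
  Insert 1 (step 3): P = [1] / [7] / [8];  Q = [1] / [2] / [3]
  Insert 5 (step 4): P = [1, 5] / [7] / [8];  Q = [1, 4] / [2] / [3]
  Insert 6 (step 5): P = [1, 5, 6] / [7] / [8];  Q = [1, 4, 5] / [2] / [3]
  Insert 3 (step 6): P = [1, 3, 6] / [5] / [7] / [8];  Q = [1, 4, 5] / [2] / [3] / [6]
  Insert 4 (step 7): P = [1, 3, 4] / [5, 6] / [7] / [8];  Q = [1, 4, 5] / [2, 7] / [3] / [6]
  Insert 2 (step 8): P = [1, 2, 4] / [3, 6] / [5] / [7] / [8];  Q = [1, 4, 5] / [2, 7] / [3] / [6] / [8]
Final shape: (3, 2, 1, 1, 1).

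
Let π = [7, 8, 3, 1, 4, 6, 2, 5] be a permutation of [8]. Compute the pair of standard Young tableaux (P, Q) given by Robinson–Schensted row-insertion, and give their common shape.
P = [1, 2, 5] / [3, 4, 6] / [7, 8];  Q = [1, 2, 6] / [3, 5, 8] / [4, 7];  common shape = (3, 3, 2)

Row-insert the values π_1, π_2, … into P one at a time, bumping the leftmost entry strictly greater than the inserted value down to the next row. The recording tableau Q records, in position (i, j), the step at which that cell was added to P.
  Insert 7 (step 1): P = [7];  Q = [1]
  Insert 8 (step 2): P = [7, 8];  Q = [1, 2]
  Insert 3 (step 3): P = [3, 8] / [7];  Q = [1, 2] / [3]
  Insert 1 (step 4): P = [1, 8] / [3] / [7];  Q = [1, 2] / [3] / [4]
  Insert 4 (step 5): P = [1, 4] / [3, 8] / [7];  Q = [1, 2] / [3, 5] / [4]
  Insert 6 (step 6): P = [1, 4, 6] / [3, 8] / [7];  Q = [1, 2, 6] / [3, 5] / [4]
  Insert 2 (step 7): P = [1, 2, 6] / [3, 4] / [7, 8];  Q = [1, 2, 6] / [3, 5] / [4, 7]
  Insert 5 (step 8): P = [1, 2, 5] / [3, 4, 6] / [7, 8];  Q = [1, 2, 6] / [3, 5, 8] / [4, 7]
Final shape: (3, 3, 2).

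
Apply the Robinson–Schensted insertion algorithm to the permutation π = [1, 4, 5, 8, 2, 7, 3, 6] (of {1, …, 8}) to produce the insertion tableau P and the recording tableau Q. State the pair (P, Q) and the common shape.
P = [1, 2, 3, 6] / [4, 5, 7] / [8];  Q = [1, 2, 3, 4] / [5, 6, 8] / [7];  common shape = (4, 3, 1)

Row-insert the values π_1, π_2, … into P one at a time, bumping the leftmost entry strictly greater than the inserted value down to the next row. The recording tableau Q records, in position (i, j), the step at which that cell was added to P.
  Insert 1 (step 1): P = [1];  Q = [1]
  Insert 4 (step 2): P = [1, 4];  Q = [1, 2]
  Insert 5 (step 3): P = [1, 4, 5];  Q = [1, 2, 3]
  Insert 8 (step 4): P = [1, 4, 5, 8];  Q = [1, 2, 3, 4]
  Insert 2 (step 5): P = [1, 2, 5, 8] / [4];  Q = [1, 2, 3, 4] / [5]
  Insert 7 (step 6): P = [1, 2, 5, 7] / [4, 8];  Q = [1, 2, 3, 4] / [5, 6]
  Insert 3 (step 7): P = [1, 2, 3, 7] / [4, 5] / [8];  Q = [1, 2, 3, 4] / [5, 6] / [7]
  Insert 6 (step 8): P = [1, 2, 3, 6] / [4, 5, 7] / [8];  Q = [1, 2, 3, 4] / [5, 6, 8] / [7]
Final shape: (4, 3, 1).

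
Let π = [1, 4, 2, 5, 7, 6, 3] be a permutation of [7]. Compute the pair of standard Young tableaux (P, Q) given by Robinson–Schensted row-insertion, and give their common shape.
P = [1, 2, 3, 6] / [4, 5] / [7];  Q = [1, 2, 4, 5] / [3, 6] / [7];  common shape = (4, 2, 1)

Row-insert the values π_1, π_2, … into P one at a time, bumping the leftmost entry strictly greater than the inserted value down to the next row. The recording tableau Q records, in position (i, j), the step at which that cell was added to P.
  Insert 1 (step 1): P = [1];  Q = [1]
  Insert 4 (step 2): P = [1, 4];  Q = [1, 2]
  Insert 2 (step 3): P = [1, 2] / [4];  Q = [1, 2] / [3]
  Insert 5 (step 4): P = [1, 2, 5] / [4];  Q = [1, 2, 4] / [3]
  Insert 7 (step 5): P = [1, 2, 5, 7] / [4];  Q = [1, 2, 4, 5] / [3]
  Insert 6 (step 6): P = [1, 2, 5, 6] / [4, 7];  Q = [1, 2, 4, 5] / [3, 6]
  Insert 3 (step 7): P = [1, 2, 3, 6] / [4, 5] / [7];  Q = [1, 2, 4, 5] / [3, 6] / [7]
Final shape: (4, 2, 1).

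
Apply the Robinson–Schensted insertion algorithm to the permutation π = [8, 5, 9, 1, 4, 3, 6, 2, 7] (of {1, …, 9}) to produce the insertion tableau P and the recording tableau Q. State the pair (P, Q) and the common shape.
P = [1, 2, 6, 7] / [3, 9] / [4] / [5] / [8];  Q = [1, 3, 7, 9] / [2, 5] / [4] / [6] / [8];  common shape = (4, 2, 1, 1, 1)

Row-insert the values π_1, π_2, … into P one at a time, bumping the leftmost entry strictly greater than the inserted value down to the next row. The recording tableau Q records, in position (i, j), the step at which that cell was added to P.
  Insert 8 (step 1): P = [8];  Q = [1]
  Insert 5 (step 2): P = [5] / [8];  Q = [1] / [2]
  Insert 9 (step 3): P = [5, 9] / [8];  Q = [1, 3] / [2]
  Insert 1 (step 4): P = [1, 9] / [5] / [8];  Q = [1, 3] / [2] / [4]
  Insert 4 (step 5): P = [1, 4] / [5, 9] / [8];  Q = [1, 3] / [2, 5] / [4]
  Insert 3 (step 6): P = [1, 3] / [4, 9] / [5] / [8];  Q = [1, 3] / [2, 5] / [4] / [6]
  Insert 6 (step 7): P = [1, 3, 6] / [4, 9] / [5] / [8];  Q = [1, 3, 7] / [2, 5] / [4] / [6]
  Insert 2 (step 8): P = [1, 2, 6] / [3, 9] / [4] / [5] / [8];  Q = [1, 3, 7] / [2, 5] / [4] / [6] / [8]
  Insert 7 (step 9): P = [1, 2, 6, 7] / [3, 9] / [4] / [5] / [8];  Q = [1, 3, 7, 9] / [2, 5] / [4] / [6] / [8]
Final shape: (4, 2, 1, 1, 1).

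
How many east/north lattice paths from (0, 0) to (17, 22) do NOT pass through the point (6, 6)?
Number of paths = 38974102830

Total paths from (0, 0) to (17, 22): C(39, 17) = 51021117810. Paths through (6, 6): (paths (0, 0) → (6, 6)) × (paths (6, 6) → (17, 22)) = C(12, 6) · C(27, 11) = 924 · 13037895 = 12047014980. Avoidance count = 51021117810 − 12047014980 = 38974102830.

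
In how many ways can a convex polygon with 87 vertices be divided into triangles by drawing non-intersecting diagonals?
C_85 = 1063353702922273835973036658043476458723103404520

These polygon triangulations are counted by the Catalan number C_n = (1/(n + 1)) · C(2n, n). For n = 85: C_85 = (1/86) · C(170, 85) = 91448418451315549893681152591738975450186892788720/86 = 1063353702922273835973036658043476458723103404520.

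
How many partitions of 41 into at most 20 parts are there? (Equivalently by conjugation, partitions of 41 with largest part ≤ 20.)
p(41, parts ≤ 20) = 41869

Use the recurrence p(n, m) = p(n, m−1) + p(n−m, m): either the largest part is < m (count p(n, m−1)) or the largest part is exactly m (remove one copy of m, count p(n−m, m)). With p(0, ·) = 1 this gives p(41, parts ≤ 20) = 41869. (By conjugating Young diagrams, this also counts partitions of 41 into at most 20 parts.)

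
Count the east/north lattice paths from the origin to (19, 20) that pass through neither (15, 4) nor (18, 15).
Number of paths = 62690000454

Inclusion–exclusion. Total paths: C(39, 19) = 68923264410. Through P₁: C(19, 15)·C(20, 4) = 18779220. Through P₂: C(33, 18)·C(6, 1) = 6222949920. Since P₁ is strictly southwest of P₂, a monotone path through both must visit P₁ then P₂; paths through both = C(19, 15)·C(14, 3)·C(6, 1) = 8465184. Avoid both = 68923264410 − 18779220 − 6222949920 + 8465184 = 62690000454.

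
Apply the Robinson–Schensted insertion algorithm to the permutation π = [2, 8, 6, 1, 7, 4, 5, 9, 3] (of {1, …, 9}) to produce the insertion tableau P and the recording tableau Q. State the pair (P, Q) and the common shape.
P = [1, 3, 5, 9] / [2, 4, 7] / [6] / [8];  Q = [1, 2, 5, 8] / [3, 6, 7] / [4] / [9];  common shape = (4, 3, 1, 1)

Row-insert the values π_1, π_2, … into P one at a time, bumping the leftmost entry strictly greater than the inserted value down to the next row. The recording tableau Q records, in position (i, j), the step at which that cell was added to P.
  Insert 2 (step 1): P = [2];  Q = [1]
  Insert 8 (step 2): P = [2, 8];  Q = [1, 2]
  Insert 6 (step 3): P = [2, 6] / [8];  Q = [1, 2] / [3]
  Insert 1 (step 4): P = [1, 6] / [2] / [8];  Q = [1, 2] / [3] / [4]
  Insert 7 (step 5): P = [1, 6, 7] / [2] / [8];  Q = [1, 2, 5] / [3] / [4]
  Insert 4 (step 6): P = [1, 4, 7] / [2, 6] / [8];  Q = [1, 2, 5] / [3, 6] / [4]
  Insert 5 (step 7): P = [1, 4, 5] / [2, 6, 7] / [8];  Q = [1, 2, 5] / [3, 6, 7] / [4]
  Insert 9 (step 8): P = [1, 4, 5, 9] / [2, 6, 7] / [8];  Q = [1, 2, 5, 8] / [3, 6, 7] / [4]
  Insert 3 (step 9): P = [1, 3, 5, 9] / [2, 4, 7] / [6] / [8];  Q = [1, 2, 5, 8] / [3, 6, 7] / [4] / [9]
Final shape: (4, 3, 1, 1).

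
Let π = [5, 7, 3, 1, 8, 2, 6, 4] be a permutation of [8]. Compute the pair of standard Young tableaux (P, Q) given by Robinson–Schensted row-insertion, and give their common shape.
P = [1, 2, 4] / [3, 6, 8] / [5, 7];  Q = [1, 2, 5] / [3, 6, 7] / [4, 8];  common shape = (3, 3, 2)

Row-insert the values π_1, π_2, … into P one at a time, bumping the leftmost entry strictly greater than the inserted value down to the next row. The recording tableau Q records, in position (i, j), the step at which that cell was added to P.
  Insert 5 (step 1): P = [5];  Q = [1]
  Insert 7 (step 2): P = [5, 7];  Q = [1, 2]
  Insert 3 (step 3): P = [3, 7] / [5];  Q = [1, 2] / [3]
  Insert 1 (step 4): P = [1, 7] / [3] / [5];  Q = [1, 2] / [3] / [4]
  Insert 8 (step 5): P = [1, 7, 8] / [3] / [5];  Q = [1, 2, 5] / [3] / [4]
  Insert 2 (step 6): P = [1, 2, 8] / [3, 7] / [5];  Q = [1, 2, 5] / [3, 6] / [4]
  Insert 6 (step 7): P = [1, 2, 6] / [3, 7, 8] / [5];  Q = [1, 2, 5] / [3, 6, 7] / [4]
  Insert 4 (step 8): P = [1, 2, 4] / [3, 6, 8] / [5, 7];  Q = [1, 2, 5] / [3, 6, 7] / [4, 8]
Final shape: (3, 3, 2).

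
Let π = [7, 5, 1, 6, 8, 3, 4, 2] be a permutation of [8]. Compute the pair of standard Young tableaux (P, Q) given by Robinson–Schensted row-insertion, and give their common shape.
P = [1, 2, 4] / [3, 6, 8] / [5] / [7];  Q = [1, 4, 5] / [2, 6, 7] / [3] / [8];  common shape = (3, 3, 1, 1)

Row-insert the values π_1, π_2, … into P one at a time, bumping the leftmost entry strictly greater than the inserted value down to the next row. The recording tableau Q records, in position (i, j), the step at which that cell was added to P.
  Insert 7 (step 1): P = [7];  Q = [1]
  Insert 5 (step 2): P = [5] / [7];  Q = [1] / [2]
  Insert 1 (step 3): P = [1] / [5] / [7];  Q = [1] / [2] / [3]
  Insert 6 (step 4): P = [1, 6] / [5] / [7];  Q = [1, 4] / [2] / [3]
  Insert 8 (step 5): P = [1, 6, 8] / [5] / [7];  Q = [1, 4, 5] / [2] / [3]
  Insert 3 (step 6): P = [1, 3, 8] / [5, 6] / [7];  Q = [1, 4, 5] / [2, 6] / [3]
  Insert 4 (step 7): P = [1, 3, 4] / [5, 6, 8] / [7];  Q = [1, 4, 5] / [2, 6, 7] / [3]
  Insert 2 (step 8): P = [1, 2, 4] / [3, 6, 8] / [5] / [7];  Q = [1, 4, 5] / [2, 6, 7] / [3] / [8]
Final shape: (3, 3, 1, 1).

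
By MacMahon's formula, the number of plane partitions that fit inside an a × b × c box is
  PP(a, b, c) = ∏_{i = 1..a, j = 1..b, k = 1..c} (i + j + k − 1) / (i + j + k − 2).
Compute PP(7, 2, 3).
PP(7, 2, 3) = 4950

Evaluate the triple product over i = 1..7, j = 1..2, k = 1..3. The factors are (2/1) · (3/2) · (4/3) · (3/2) · (4/3) · (5/4) · (3/2) · (4/3) · … (42 factors total). The numerators and denominators telescope so the product is an integer; carrying out the multiplication exactly gives PP(7, 2, 3) = 4950.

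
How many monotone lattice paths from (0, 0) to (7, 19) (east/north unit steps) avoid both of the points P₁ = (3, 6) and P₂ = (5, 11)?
Number of paths = 340700

Inclusion–exclusion. Total paths: C(26, 7) = 657800. Through P₁: C(9, 3)·C(17, 4) = 199920. Through P₂: C(16, 5)·C(10, 2) = 196560. Since P₁ is strictly southwest of P₂, a monotone path through both must visit P₁ then P₂; paths through both = C(9, 3)·C(7, 2)·C(10, 2) = 79380. Avoid both = 657800 − 199920 − 196560 + 79380 = 340700.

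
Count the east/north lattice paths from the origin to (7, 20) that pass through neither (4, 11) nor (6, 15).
Number of paths = 384996

Inclusion–exclusion. Total paths: C(27, 7) = 888030. Through P₁: C(15, 4)·C(12, 3) = 300300. Through P₂: C(21, 6)·C(6, 1) = 325584. Since P₁ is strictly southwest of P₂, a monotone path through both must visit P₁ then P₂; paths through both = C(15, 4)·C(6, 2)·C(6, 1) = 122850. Avoid both = 888030 − 300300 − 325584 + 122850 = 384996.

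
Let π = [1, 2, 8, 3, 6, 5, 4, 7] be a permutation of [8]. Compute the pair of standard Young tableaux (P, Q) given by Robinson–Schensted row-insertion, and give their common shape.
P = [1, 2, 3, 4, 7] / [5] / [6] / [8];  Q = [1, 2, 3, 5, 8] / [4] / [6] / [7];  common shape = (5, 1, 1, 1)

Row-insert the values π_1, π_2, … into P one at a time, bumping the leftmost entry strictly greater than the inserted value down to the next row. The recording tableau Q records, in position (i, j), the step at which that cell was added to P.
  Insert 1 (step 1): P = [1];  Q = [1]
  Insert 2 (step 2): P = [1, 2];  Q = [1, 2]
  Insert 8 (step 3): P = [1, 2, 8];  Q = [1, 2, 3]
  Insert 3 (step 4): P = [1, 2, 3] / [8];  Q = [1, 2, 3] / [4]
  Insert 6 (step 5): P = [1, 2, 3, 6] / [8];  Q = [1, 2, 3, 5] / [4]
  Insert 5 (step 6): P = [1, 2, 3, 5] / [6] / [8];  Q = [1, 2, 3, 5] / [4] / [6]
  Insert 4 (step 7): P = [1, 2, 3, 4] / [5] / [6] / [8];  Q = [1, 2, 3, 5] / [4] / [6] / [7]
  Insert 7 (step 8): P = [1, 2, 3, 4, 7] / [5] / [6] / [8];  Q = [1, 2, 3, 5, 8] / [4] / [6] / [7]
Final shape: (5, 1, 1, 1).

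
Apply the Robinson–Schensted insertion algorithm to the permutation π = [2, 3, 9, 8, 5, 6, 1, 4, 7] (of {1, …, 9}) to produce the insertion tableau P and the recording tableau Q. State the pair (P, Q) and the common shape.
P = [1, 3, 4, 6, 7] / [2, 5] / [8] / [9];  Q = [1, 2, 3, 6, 9] / [4, 8] / [5] / [7];  common shape = (5, 2, 1, 1)

Row-insert the values π_1, π_2, … into P one at a time, bumping the leftmost entry strictly greater than the inserted value down to the next row. The recording tableau Q records, in position (i, j), the step at which that cell was added to P.
  Insert 2 (step 1): P = [2];  Q = [1]
  Insert 3 (step 2): P = [2, 3];  Q = [1, 2]
  Insert 9 (step 3): P = [2, 3, 9];  Q = [1, 2, 3]
  Insert 8 (step 4): P = [2, 3, 8] / [9];  Q = [1, 2, 3] / [4]
  Insert 5 (step 5): P = [2, 3, 5] / [8] / [9];  Q = [1, 2, 3] / [4] / [5]
  Insert 6 (step 6): P = [2, 3, 5, 6] / [8] / [9];  Q = [1, 2, 3, 6] / [4] / [5]
  Insert 1 (step 7): P = [1, 3, 5, 6] / [2] / [8] / [9];  Q = [1, 2, 3, 6] / [4] / [5] / [7]
  Insert 4 (step 8): P = [1, 3, 4, 6] / [2, 5] / [8] / [9];  Q = [1, 2, 3, 6] / [4, 8] / [5] / [7]
  Insert 7 (step 9): P = [1, 3, 4, 6, 7] / [2, 5] / [8] / [9];  Q = [1, 2, 3, 6, 9] / [4, 8] / [5] / [7]
Final shape: (5, 2, 1, 1).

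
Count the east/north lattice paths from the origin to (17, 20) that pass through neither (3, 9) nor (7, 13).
Number of paths = 13716630950

Inclusion–exclusion. Total paths: C(37, 17) = 15905368710. Through P₁: C(12, 3)·C(25, 14) = 980628000. Through P₂: C(20, 7)·C(17, 10) = 1507608960. Since P₁ is strictly southwest of P₂, a monotone path through both must visit P₁ then P₂; paths through both = C(12, 3)·C(8, 4)·C(17, 10) = 299499200. Avoid both = 15905368710 − 980628000 − 1507608960 + 299499200 = 13716630950.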